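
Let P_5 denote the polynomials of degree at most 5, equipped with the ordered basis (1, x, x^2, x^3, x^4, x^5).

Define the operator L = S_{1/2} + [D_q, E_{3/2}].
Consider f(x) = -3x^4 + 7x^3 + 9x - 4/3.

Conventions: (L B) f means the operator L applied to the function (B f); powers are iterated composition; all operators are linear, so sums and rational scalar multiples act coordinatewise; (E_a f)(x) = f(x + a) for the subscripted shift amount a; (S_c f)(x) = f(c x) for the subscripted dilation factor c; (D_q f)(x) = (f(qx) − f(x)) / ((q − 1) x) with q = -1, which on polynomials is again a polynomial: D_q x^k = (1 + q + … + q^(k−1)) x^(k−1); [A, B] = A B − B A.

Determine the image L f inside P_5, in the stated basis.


the image equals g(x) = -(3/16)x^4 + (7/8)x^3 - 18x^2 - (33/2)x - 31/3

S_{1/2} f = -(3/16)x^4 + (7/8)x^3 + (9/2)x - 4/3
E_{3/2} f = -3x^4 - 11x^3 - 9x^2 + (63/4)x + 989/48
D_q E_{3/2} f = -11x^2 + 63/4
D_q f = 7x^2 + 9
E_{3/2} D_q f = 7x^2 + 21x + 99/4
[D_q, E_{3/2}] f = -18x^2 - 21x - 9
(S_{1/2} + [D_q, E_{3/2}]) f = -(3/16)x^4 + (7/8)x^3 - 18x^2 - (33/2)x - 31/3


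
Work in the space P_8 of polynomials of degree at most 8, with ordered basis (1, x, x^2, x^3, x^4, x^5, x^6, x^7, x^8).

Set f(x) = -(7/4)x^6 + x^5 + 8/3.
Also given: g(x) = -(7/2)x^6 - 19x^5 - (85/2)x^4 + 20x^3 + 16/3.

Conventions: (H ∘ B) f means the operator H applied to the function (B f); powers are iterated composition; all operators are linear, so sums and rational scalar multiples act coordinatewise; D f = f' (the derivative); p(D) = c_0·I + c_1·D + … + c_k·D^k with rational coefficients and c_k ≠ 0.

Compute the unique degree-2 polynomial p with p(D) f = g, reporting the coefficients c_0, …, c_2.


D^0 f = -(7/4)x^6 + x^5 + 8/3
D^1 f = -(21/2)x^5 + 5x^4
D^2 f = -(105/2)x^4 + 20x^3
matching coefficients of g against c_0 f + c_1 Df + … from the top degree down determines the c_i
solution: c_0 = 2, c_1 = 2, c_2 = 1

p(D) = 2·I + 2·D + D^2, i.e. c_0 = 2, c_1 = 2, c_2 = 1


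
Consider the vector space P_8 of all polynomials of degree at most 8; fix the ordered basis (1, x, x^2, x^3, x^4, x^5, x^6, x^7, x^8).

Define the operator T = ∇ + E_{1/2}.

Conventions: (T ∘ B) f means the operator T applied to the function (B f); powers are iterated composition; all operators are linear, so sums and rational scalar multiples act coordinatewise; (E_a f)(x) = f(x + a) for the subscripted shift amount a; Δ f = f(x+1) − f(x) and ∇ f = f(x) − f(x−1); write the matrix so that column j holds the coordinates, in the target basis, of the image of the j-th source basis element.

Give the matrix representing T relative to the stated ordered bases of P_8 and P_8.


the matrix is [[1, 3/2, -3/4, 9/8, -15/16, 33/32, -63/64, 129/128, -255/256]; [0, 1, 3, -9/4, 9/2, -75/16, 99/16, -441/64, 129/16]; [0, 0, 1, 9/2, -9/2, 45/4, -225/16, 693/32, -441/16]; [0, 0, 0, 1, 6, -15/2, 45/2, -525/16, 231/4]; [0, 0, 0, 0, 1, 15/2, -45/4, 315/8, -525/8]; [0, 0, 0, 0, 0, 1, 9, -63/4, 63]; [0, 0, 0, 0, 0, 0, 1, 21/2, -21]; [0, 0, 0, 0, 0, 0, 0, 1, 12]; [0, 0, 0, 0, 0, 0, 0, 0, 1]] (rows listed top to bottom)

image of 1: 1
image of x: x + 3/2
image of x^2: x^2 + 3x - 3/4
image of x^3: x^3 + (9/2)x^2 - (9/4)x + 9/8
image of x^4: x^4 + 6x^3 - (9/2)x^2 + (9/2)x - 15/16
image of x^5: x^5 + (15/2)x^4 - (15/2)x^3 + (45/4)x^2 - (75/16)x + 33/32
image of x^6: x^6 + 9x^5 - (45/4)x^4 + (45/2)x^3 - (225/16)x^2 + (99/16)x - 63/64
image of x^7: x^7 + (21/2)x^6 - (63/4)x^5 + (315/8)x^4 - (525/16)x^3 + (693/32)x^2 - (441/64)x + 129/128
image of x^8: x^8 + 12x^7 - 21x^6 + 63x^5 - (525/8)x^4 + (231/4)x^3 - (441/16)x^2 + (129/16)x - 255/256
each image's coordinates form column j of the matrix


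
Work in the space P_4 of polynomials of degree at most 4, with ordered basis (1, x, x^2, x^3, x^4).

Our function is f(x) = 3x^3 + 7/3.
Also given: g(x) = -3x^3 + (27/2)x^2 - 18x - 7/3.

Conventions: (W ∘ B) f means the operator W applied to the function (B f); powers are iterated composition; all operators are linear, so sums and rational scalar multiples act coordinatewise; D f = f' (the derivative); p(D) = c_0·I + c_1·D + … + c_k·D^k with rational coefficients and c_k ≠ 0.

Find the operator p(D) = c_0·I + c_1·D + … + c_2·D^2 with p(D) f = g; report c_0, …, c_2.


c_0 = -1, c_1 = 3/2, c_2 = -1

D^0 f = 3x^3 + 7/3
D^1 f = 9x^2
D^2 f = 18x
matching coefficients of g against c_0 f + c_1 Df + … from the top degree down determines the c_i
solution: c_0 = -1, c_1 = 3/2, c_2 = -1


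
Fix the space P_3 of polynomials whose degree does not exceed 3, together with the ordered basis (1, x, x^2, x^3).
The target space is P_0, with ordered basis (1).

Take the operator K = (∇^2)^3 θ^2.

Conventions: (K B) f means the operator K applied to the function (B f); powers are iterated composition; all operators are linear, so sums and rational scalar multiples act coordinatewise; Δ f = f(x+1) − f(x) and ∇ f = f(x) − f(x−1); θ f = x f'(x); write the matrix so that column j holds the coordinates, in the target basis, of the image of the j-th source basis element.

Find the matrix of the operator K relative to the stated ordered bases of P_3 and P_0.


image of 1: 0
image of x: 0
image of x^2: 0
image of x^3: 0
each image's coordinates form column j of the matrix

the matrix is [[0, 0, 0, 0]] (rows listed top to bottom)


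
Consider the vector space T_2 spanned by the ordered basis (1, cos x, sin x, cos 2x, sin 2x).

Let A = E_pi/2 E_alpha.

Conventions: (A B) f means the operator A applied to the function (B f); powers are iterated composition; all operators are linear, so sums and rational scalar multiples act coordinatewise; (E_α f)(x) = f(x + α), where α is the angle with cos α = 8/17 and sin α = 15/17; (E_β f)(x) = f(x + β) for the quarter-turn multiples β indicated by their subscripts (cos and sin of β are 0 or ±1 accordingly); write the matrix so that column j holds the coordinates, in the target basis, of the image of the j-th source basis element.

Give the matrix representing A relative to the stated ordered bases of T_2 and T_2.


image of 1: 1
image of cos x: -(15/17)cos x - (8/17)sin x
image of sin x: (8/17)cos x - (15/17)sin x
image of cos 2x: (161/289)cos 2x + (240/289)sin 2x
image of sin 2x: -(240/289)cos 2x + (161/289)sin 2x
each image's coordinates form column j of the matrix

the matrix is [[1, 0, 0, 0, 0]; [0, -15/17, 8/17, 0, 0]; [0, -8/17, -15/17, 0, 0]; [0, 0, 0, 161/289, -240/289]; [0, 0, 0, 240/289, 161/289]] (rows listed top to bottom)


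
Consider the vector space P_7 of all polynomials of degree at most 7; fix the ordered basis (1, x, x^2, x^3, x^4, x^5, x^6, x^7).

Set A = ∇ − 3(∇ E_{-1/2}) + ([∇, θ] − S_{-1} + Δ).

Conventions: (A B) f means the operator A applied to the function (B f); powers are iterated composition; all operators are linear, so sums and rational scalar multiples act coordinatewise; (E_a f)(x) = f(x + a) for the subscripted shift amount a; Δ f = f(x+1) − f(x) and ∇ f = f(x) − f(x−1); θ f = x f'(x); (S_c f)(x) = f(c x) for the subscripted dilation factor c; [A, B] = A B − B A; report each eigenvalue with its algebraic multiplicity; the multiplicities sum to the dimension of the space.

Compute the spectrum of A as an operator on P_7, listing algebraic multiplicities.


λ = -1 (multiplicity 4), λ = 1 (multiplicity 4)

image of 1: -1
image of x: x
image of x^2: -x^2 + 4
image of x^3: x^3 + 12x - 19/4
image of x^4: -x^4 + 24x^2 - 19x + 11
image of x^5: x^5 + 40x^3 - (95/2)x^2 + 55x - 251/16
image of x^6: -x^6 + 60x^4 - 95x^3 + 165x^2 - (753/8)x + 225/8
image of x^7: x^7 + 84x^5 - (665/4)x^4 + 385x^3 - (5271/16)x^2 + (1575/8)x - 2703/64
the matrix is upper triangular; its diagonal is (-1, 1, -1, 1, -1, 1, -1, 1)
for a triangular matrix the eigenvalues are the diagonal entries, with algebraic multiplicity their repetition count


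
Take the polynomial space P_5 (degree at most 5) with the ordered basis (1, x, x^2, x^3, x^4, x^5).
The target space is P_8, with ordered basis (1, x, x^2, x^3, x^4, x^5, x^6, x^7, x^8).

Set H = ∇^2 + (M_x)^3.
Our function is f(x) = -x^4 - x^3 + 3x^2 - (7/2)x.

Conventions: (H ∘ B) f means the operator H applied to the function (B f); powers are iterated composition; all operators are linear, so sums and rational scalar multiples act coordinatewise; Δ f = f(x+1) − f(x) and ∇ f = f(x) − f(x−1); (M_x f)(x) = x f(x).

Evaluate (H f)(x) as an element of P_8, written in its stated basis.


∇ f = -4x^3 + 3x^2 + 5x - 13/2
∇ ∇ f = -12x^2 + 18x - 2
M_x f = -x^5 - x^4 + 3x^3 - (7/2)x^2
M_x M_x f = -x^6 - x^5 + 3x^4 - (7/2)x^3
M_x M_x M_x f = -x^7 - x^6 + 3x^5 - (7/2)x^4
(∇^2 + (M_x)^3) f = -x^7 - x^6 + 3x^5 - (7/2)x^4 - 12x^2 + 18x - 2

the result is g(x) = -x^7 - x^6 + 3x^5 - (7/2)x^4 - 12x^2 + 18x - 2


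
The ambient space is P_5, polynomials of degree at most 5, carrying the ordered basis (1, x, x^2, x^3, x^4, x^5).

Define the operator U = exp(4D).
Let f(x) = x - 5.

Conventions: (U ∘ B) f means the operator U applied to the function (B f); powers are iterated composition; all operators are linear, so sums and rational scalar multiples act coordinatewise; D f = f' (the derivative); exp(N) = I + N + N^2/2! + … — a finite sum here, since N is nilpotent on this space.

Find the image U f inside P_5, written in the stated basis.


order-1 term: 4
the series for exp(4D) f terminates at order 1
exp(4D) f = x - 1

the result is g(x) = x - 1


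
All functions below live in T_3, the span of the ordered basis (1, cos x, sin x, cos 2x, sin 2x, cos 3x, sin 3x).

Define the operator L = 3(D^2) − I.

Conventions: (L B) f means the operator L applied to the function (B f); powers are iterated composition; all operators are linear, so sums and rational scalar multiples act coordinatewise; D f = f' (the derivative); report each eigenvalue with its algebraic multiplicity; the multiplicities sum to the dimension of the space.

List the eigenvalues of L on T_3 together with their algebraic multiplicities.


λ = -28 (multiplicity 2), λ = -13 (multiplicity 2), λ = -4 (multiplicity 2), λ = -1 (multiplicity 1)

image of 1: -1
image of cos x: -4cos x
image of sin x: -4sin x
image of cos 2x: -13cos 2x
image of sin 2x: -13sin 2x
image of cos 3x: -28cos 3x
image of sin 3x: -28sin 3x
the matrix is diagonal; its diagonal is (-1, -4, -4, -13, -13, -28, -28)
for a triangular matrix the eigenvalues are the diagonal entries, with algebraic multiplicity their repetition count


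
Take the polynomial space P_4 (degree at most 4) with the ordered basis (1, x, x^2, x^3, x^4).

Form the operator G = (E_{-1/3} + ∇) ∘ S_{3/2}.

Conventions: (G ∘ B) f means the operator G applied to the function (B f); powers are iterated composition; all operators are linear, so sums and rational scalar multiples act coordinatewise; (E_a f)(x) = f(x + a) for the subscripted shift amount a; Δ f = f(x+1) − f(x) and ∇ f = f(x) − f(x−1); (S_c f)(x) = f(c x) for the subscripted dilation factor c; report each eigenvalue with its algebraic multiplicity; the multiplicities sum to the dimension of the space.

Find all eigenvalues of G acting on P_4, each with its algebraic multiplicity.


λ = 1 (multiplicity 1), λ = 3/2 (multiplicity 1), λ = 9/4 (multiplicity 1), λ = 27/8 (multiplicity 1), λ = 81/16 (multiplicity 1)

image of 1: 1
image of x: (3/2)x + 1
image of x^2: (9/4)x^2 + 3x - 2
image of x^3: (27/8)x^3 + (27/4)x^2 - 9x + 13/4
image of x^4: (81/16)x^4 + (27/2)x^3 - 27x^2 + (39/2)x - 5
the matrix is upper triangular; its diagonal is (1, 3/2, 9/4, 27/8, 81/16)
for a triangular matrix the eigenvalues are the diagonal entries, with algebraic multiplicity their repetition count


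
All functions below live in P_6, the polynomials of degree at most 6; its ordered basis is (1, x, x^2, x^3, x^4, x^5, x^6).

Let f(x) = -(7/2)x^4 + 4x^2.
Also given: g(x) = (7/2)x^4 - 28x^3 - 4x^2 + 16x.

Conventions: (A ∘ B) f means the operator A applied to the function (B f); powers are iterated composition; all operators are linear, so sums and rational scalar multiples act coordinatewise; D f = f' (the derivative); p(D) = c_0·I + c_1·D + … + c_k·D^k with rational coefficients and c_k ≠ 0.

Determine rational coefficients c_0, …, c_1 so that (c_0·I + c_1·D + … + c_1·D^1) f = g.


c_0 = -1, c_1 = 2

D^0 f = -(7/2)x^4 + 4x^2
D^1 f = -14x^3 + 8x
matching coefficients of g against c_0 f + c_1 Df + … from the top degree down determines the c_i
solution: c_0 = -1, c_1 = 2


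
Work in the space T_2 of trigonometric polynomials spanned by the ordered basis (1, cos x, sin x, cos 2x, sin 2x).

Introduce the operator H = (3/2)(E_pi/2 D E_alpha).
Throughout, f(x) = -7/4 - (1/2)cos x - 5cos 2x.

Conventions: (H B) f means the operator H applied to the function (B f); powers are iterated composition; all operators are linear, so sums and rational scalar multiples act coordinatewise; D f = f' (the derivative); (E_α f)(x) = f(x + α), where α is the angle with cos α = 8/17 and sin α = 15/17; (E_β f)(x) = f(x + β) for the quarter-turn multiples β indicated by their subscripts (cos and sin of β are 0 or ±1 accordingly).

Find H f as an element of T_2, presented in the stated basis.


g(x) = (6/17)cos x - (45/68)sin x - (3600/289)cos 2x + (2415/289)sin 2x

E_alpha f = -7/4 - (4/17)cos x + (15/34)sin x + (805/289)cos 2x + (1200/289)sin 2x
D E_alpha f = (15/34)cos x + (4/17)sin x + (2400/289)cos 2x - (1610/289)sin 2x
E_pi/2 D E_alpha f = (4/17)cos x - (15/34)sin x - (2400/289)cos 2x + (1610/289)sin 2x
((3/2)(E_pi/2 D E_alpha)) f = (6/17)cos x - (45/68)sin x - (3600/289)cos 2x + (2415/289)sin 2x


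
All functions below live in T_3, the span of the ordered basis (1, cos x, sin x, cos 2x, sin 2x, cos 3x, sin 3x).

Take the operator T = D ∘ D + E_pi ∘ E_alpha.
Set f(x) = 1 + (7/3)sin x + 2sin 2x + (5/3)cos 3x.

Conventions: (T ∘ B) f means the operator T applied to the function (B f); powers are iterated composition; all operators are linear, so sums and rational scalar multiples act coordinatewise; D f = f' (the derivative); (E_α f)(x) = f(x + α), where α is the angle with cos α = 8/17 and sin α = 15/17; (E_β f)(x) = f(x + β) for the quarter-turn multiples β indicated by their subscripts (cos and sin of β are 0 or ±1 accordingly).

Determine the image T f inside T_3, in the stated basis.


D f = (7/3)cos x + 4cos 2x - 5sin 3x
D D f = -(7/3)sin x - 8sin 2x - 15cos 3x
E_alpha f = 1 + (35/17)cos x + (56/51)sin x + (480/289)cos 2x - (322/289)sin 2x - (24440/14739)cos 3x + (825/4913)sin 3x
E_pi E_alpha f = 1 - (35/17)cos x - (56/51)sin x + (480/289)cos 2x - (322/289)sin 2x + (24440/14739)cos 3x - (825/4913)sin 3x
(D ∘ D + E_pi ∘ E_alpha) f = 1 - (35/17)cos x - (175/51)sin x + (480/289)cos 2x - (2634/289)sin 2x - (196645/14739)cos 3x - (825/4913)sin 3x

g(x) = 1 - (35/17)cos x - (175/51)sin x + (480/289)cos 2x - (2634/289)sin 2x - (196645/14739)cos 3x - (825/4913)sin 3x


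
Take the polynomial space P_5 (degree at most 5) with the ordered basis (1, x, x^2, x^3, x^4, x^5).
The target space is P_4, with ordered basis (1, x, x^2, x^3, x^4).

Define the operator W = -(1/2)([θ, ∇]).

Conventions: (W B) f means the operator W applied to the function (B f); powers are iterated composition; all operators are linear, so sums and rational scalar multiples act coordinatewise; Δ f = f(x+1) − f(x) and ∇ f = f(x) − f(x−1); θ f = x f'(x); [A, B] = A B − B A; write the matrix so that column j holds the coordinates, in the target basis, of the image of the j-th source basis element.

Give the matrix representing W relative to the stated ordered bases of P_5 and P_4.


the matrix is [[0, 1/2, -1, 3/2, -2, 5/2]; [0, 0, 1, -3, 6, -10]; [0, 0, 0, 3/2, -6, 15]; [0, 0, 0, 0, 2, -10]; [0, 0, 0, 0, 0, 5/2]] (rows listed top to bottom)

image of 1: 0
image of x: 1/2
image of x^2: x - 1
image of x^3: (3/2)x^2 - 3x + 3/2
image of x^4: 2x^3 - 6x^2 + 6x - 2
image of x^5: (5/2)x^4 - 10x^3 + 15x^2 - 10x + 5/2
each image's coordinates form column j of the matrix


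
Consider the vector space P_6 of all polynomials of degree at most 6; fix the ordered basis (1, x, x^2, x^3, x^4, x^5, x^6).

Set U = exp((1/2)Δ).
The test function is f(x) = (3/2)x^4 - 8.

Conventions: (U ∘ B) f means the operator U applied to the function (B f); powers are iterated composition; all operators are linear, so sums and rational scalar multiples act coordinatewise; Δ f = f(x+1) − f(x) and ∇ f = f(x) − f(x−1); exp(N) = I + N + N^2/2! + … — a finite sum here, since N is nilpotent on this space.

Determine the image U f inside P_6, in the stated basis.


order-1 term: 3x^3 + (9/2)x^2 + 3x + 3/4
order-2 term: (9/4)x^2 + (9/2)x + 21/8
order-3 term: (3/4)x + 9/8
order-4 term: 3/32
the series for exp((1/2)Δ) f terminates at order 4
exp((1/2)Δ) f = (3/2)x^4 + 3x^3 + (27/4)x^2 + (33/4)x - 109/32

the result is g(x) = (3/2)x^4 + 3x^3 + (27/4)x^2 + (33/4)x - 109/32


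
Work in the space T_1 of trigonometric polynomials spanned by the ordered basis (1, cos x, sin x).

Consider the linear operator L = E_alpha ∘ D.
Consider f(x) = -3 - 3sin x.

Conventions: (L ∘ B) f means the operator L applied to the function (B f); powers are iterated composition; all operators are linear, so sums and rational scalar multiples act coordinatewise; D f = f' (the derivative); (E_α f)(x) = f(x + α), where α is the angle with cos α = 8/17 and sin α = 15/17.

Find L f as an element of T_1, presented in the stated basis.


the image equals g(x) = -(24/17)cos x + (45/17)sin x

D f = -3cos x
E_alpha D f = -(24/17)cos x + (45/17)sin x


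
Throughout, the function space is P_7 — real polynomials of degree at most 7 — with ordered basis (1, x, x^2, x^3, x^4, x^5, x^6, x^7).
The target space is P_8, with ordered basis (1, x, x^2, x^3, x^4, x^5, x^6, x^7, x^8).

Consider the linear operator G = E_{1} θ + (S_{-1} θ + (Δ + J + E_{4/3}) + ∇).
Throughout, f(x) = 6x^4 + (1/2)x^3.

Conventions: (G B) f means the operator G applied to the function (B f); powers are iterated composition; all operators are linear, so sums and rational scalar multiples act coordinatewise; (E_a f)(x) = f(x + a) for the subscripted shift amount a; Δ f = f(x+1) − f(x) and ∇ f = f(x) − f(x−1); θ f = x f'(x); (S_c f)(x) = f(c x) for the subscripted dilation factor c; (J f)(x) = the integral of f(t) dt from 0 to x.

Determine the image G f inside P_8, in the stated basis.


the result is g(x) = (6/5)x^5 + (433/8)x^4 + (353/2)x^3 + (435/2)x^2 + (3745/18)x + 2519/54

θ f = 24x^4 + (3/2)x^3
E_{1} θ f = 24x^4 + (195/2)x^3 + (297/2)x^2 + (201/2)x + 51/2
θ f = 24x^4 + (3/2)x^3
S_{-1} θ f = 24x^4 - (3/2)x^3
Δ f = 24x^3 + (75/2)x^2 + (51/2)x + 13/2
J f = (6/5)x^5 + (1/8)x^4
E_{4/3} f = 6x^4 + (65/2)x^3 + 66x^2 + (536/9)x + 544/27
(Δ + J + E_{4/3}) f = (6/5)x^5 + (49/8)x^4 + (113/2)x^3 + (207/2)x^2 + (1531/18)x + 1439/54
∇ f = 24x^3 - (69/2)x^2 + (45/2)x - 11/2
(S_{-1} θ + (Δ + J + E_{4/3}) + ∇) f = (6/5)x^5 + (241/8)x^4 + 79x^3 + 69x^2 + (968/9)x + 571/27
(E_{1} θ + (S_{-1} θ + (Δ + J + E_{4/3}) + ∇)) f = (6/5)x^5 + (433/8)x^4 + (353/2)x^3 + (435/2)x^2 + (3745/18)x + 2519/54


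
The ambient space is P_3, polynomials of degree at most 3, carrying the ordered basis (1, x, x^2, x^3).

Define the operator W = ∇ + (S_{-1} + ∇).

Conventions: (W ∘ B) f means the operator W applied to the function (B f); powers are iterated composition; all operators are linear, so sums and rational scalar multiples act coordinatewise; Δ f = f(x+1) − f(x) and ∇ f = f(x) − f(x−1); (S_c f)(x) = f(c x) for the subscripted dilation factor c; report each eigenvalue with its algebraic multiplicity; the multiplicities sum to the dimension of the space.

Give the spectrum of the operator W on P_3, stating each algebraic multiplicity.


λ = -1 (multiplicity 2), λ = 1 (multiplicity 2)

image of 1: 1
image of x: -x + 2
image of x^2: x^2 + 4x - 2
image of x^3: -x^3 + 6x^2 - 6x + 2
the matrix is upper triangular; its diagonal is (1, -1, 1, -1)
for a triangular matrix the eigenvalues are the diagonal entries, with algebraic multiplicity their repetition count


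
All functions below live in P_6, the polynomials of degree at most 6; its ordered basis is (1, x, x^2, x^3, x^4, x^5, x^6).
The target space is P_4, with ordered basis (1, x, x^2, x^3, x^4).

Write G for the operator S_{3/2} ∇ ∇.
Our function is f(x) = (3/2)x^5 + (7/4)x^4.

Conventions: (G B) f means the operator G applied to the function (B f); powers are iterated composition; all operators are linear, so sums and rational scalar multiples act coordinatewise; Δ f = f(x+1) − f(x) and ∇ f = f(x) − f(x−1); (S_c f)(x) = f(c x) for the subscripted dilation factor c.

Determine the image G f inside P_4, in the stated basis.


the image equals g(x) = (405/4)x^3 - (621/4)x^2 + (189/2)x - 41/2

∇ f = (15/2)x^4 - 8x^3 + (9/2)x^2 - (1/2)x - 1/4
∇ ∇ f = 30x^3 - 69x^2 + 63x - 41/2
S_{3/2} ∇ ∇ f = (405/4)x^3 - (621/4)x^2 + (189/2)x - 41/2


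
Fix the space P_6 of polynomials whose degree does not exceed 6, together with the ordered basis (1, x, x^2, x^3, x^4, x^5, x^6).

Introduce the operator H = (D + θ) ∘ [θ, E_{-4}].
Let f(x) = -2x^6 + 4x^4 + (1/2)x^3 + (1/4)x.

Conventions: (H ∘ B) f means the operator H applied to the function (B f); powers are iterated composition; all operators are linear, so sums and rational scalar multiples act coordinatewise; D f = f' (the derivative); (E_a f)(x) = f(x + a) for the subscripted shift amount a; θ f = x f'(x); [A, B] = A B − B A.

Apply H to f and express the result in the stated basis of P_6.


g(x) = -240x^5 + 3600x^4 - 19008x^3 + 37068x^2 + 1500x - 58416

E_{-4} f = -2x^6 + 48x^5 - 476x^4 + (4993/2)x^3 - 7302x^2 + (45153/4)x - 7201
θ E_{-4} f = -12x^6 + 240x^5 - 1904x^4 + (14979/2)x^3 - 14604x^2 + (45153/4)x
θ f = -12x^6 + 16x^4 + (3/2)x^3 + (1/4)x
E_{-4} θ f = -12x^6 + 288x^5 - 2864x^4 + (30211/2)x^3 - 44562x^2 + (278817/4)x - 45153
[θ, E_{-4}] f = -48x^5 + 960x^4 - 7616x^3 + 29958x^2 - 58416x + 45153
D [θ, E_{-4}] f = -240x^4 + 3840x^3 - 22848x^2 + 59916x - 58416
θ [θ, E_{-4}] f = -240x^5 + 3840x^4 - 22848x^3 + 59916x^2 - 58416x
(D + θ) [θ, E_{-4}] f = -240x^5 + 3600x^4 - 19008x^3 + 37068x^2 + 1500x - 58416


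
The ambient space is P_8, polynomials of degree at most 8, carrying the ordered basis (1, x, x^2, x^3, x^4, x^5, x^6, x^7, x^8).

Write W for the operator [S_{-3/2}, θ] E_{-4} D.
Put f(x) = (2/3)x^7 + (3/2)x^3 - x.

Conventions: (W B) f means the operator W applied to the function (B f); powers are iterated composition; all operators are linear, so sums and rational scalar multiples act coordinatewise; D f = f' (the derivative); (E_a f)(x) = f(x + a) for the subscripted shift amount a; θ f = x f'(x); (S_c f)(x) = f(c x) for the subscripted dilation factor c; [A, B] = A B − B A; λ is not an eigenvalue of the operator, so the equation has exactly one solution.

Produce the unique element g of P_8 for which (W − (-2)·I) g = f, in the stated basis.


write g with unknown coordinates in the stated basis and equate coefficients in (W − (-2)·I) g = f
solving from the highest basis element down gives g = (1/3)x^7 + (3/4)x^3 - (1/2)x
check: W g = 0
so W g − (-2)·g = (2/3)x^7 + (3/2)x^3 - x = f ✓

the result is g(x) = (1/3)x^7 + (3/4)x^3 - (1/2)x


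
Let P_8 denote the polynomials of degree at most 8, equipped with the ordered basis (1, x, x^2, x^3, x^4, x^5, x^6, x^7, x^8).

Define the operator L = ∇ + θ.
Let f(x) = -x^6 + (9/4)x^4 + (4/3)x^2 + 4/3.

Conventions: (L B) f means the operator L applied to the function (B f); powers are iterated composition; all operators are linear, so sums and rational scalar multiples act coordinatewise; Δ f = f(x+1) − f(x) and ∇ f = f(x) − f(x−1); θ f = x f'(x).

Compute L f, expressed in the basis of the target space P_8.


∇ f = -6x^5 + 15x^4 - 11x^3 + (3/2)x^2 + (17/3)x - 31/12
θ f = -6x^6 + 9x^4 + (8/3)x^2
(∇ + θ) f = -6x^6 - 6x^5 + 24x^4 - 11x^3 + (25/6)x^2 + (17/3)x - 31/12

the result is g(x) = -6x^6 - 6x^5 + 24x^4 - 11x^3 + (25/6)x^2 + (17/3)x - 31/12


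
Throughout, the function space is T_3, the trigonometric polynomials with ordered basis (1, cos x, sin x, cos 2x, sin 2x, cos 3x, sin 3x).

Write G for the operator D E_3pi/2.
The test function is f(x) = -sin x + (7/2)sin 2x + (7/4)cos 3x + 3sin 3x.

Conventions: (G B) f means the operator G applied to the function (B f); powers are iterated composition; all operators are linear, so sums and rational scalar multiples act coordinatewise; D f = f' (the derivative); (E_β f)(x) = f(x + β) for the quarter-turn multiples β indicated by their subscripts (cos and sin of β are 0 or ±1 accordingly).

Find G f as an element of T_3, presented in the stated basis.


the result is g(x) = -sin x - 7cos 2x - (21/4)cos 3x - 9sin 3x

E_3pi/2 f = cos x - (7/2)sin 2x + 3cos 3x - (7/4)sin 3x
D E_3pi/2 f = -sin x - 7cos 2x - (21/4)cos 3x - 9sin 3x


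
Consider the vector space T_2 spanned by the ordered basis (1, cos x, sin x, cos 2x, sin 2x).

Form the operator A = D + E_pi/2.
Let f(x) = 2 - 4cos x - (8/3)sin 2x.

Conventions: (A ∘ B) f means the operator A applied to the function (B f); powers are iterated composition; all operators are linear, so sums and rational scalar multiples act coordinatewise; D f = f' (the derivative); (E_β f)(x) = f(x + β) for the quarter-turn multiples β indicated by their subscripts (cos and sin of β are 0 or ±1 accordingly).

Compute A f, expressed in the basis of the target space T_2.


D f = 4sin x - (16/3)cos 2x
E_pi/2 f = 2 + 4sin x + (8/3)sin 2x
(D + E_pi/2) f = 2 + 8sin x - (16/3)cos 2x + (8/3)sin 2x

g(x) = 2 + 8sin x - (16/3)cos 2x + (8/3)sin 2x


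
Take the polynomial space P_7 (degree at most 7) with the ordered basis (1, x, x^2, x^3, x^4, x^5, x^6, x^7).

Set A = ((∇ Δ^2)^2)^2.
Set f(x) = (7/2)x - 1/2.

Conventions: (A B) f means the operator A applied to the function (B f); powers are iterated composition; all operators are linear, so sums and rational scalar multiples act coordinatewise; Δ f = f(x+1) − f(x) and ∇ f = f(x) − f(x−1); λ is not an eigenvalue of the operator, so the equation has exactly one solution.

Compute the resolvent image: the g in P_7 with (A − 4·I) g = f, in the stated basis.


g(x) = -(7/8)x + 1/8

write g with unknown coordinates in the stated basis and equate coefficients in (A − 4·I) g = f
solving from the highest basis element down gives g = -(7/8)x + 1/8
check: A g = 0
so A g − 4·g = (7/2)x - 1/2 = f ✓


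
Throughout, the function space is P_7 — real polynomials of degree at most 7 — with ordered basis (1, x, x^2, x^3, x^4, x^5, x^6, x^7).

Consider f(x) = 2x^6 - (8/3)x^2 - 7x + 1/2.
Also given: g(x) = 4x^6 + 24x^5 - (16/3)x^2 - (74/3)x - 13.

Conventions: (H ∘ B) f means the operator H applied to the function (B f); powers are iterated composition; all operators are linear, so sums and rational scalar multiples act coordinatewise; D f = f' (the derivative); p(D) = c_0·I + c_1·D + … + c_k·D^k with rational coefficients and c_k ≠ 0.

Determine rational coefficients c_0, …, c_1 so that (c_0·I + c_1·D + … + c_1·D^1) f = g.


p(D) = 2·I + 2·D, i.e. c_0 = 2, c_1 = 2

D^0 f = 2x^6 - (8/3)x^2 - 7x + 1/2
D^1 f = 12x^5 - (16/3)x - 7
matching coefficients of g against c_0 f + c_1 Df + … from the top degree down determines the c_i
solution: c_0 = 2, c_1 = 2


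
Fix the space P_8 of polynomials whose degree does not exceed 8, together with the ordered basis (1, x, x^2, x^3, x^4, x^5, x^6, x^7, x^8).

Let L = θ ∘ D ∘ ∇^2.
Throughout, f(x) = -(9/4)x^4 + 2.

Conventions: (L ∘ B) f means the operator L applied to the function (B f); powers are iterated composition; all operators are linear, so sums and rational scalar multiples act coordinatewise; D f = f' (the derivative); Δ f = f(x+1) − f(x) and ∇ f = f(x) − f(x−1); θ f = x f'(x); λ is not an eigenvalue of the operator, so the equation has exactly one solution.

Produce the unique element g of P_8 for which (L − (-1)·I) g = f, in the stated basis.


the result is g(x) = -(9/4)x^4 + 54x + 2

write g with unknown coordinates in the stated basis and equate coefficients in (L − (-1)·I) g = f
solving from the highest basis element down gives g = -(9/4)x^4 + 54x + 2
check: L g = -54x
so L g − (-1)·g = -(9/4)x^4 + 2 = f ✓


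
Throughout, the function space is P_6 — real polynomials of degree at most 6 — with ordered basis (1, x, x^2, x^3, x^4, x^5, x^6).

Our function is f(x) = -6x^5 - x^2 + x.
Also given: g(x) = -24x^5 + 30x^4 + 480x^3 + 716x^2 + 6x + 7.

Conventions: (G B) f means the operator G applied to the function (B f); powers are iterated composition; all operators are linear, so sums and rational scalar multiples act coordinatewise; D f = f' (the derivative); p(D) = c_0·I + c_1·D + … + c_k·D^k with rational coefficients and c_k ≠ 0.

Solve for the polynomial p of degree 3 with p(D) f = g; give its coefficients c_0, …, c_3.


D^0 f = -6x^5 - x^2 + x
D^1 f = -30x^4 - 2x + 1
D^2 f = -120x^3 - 2
D^3 f = -360x^2
matching coefficients of g against c_0 f + c_1 Df + … from the top degree down determines the c_i
solution: c_0 = 4, c_1 = -1, c_2 = -4, c_3 = -2

c_0 = 4, c_1 = -1, c_2 = -4, c_3 = -2


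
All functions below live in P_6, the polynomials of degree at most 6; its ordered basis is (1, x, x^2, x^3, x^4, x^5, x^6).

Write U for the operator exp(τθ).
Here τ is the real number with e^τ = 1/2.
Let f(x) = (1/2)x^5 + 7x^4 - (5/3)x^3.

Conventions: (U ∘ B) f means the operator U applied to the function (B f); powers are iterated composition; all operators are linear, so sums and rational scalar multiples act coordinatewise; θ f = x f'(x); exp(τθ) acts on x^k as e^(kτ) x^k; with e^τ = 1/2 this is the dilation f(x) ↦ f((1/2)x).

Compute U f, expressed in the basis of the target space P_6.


exp(τθ) x^k = e^(kτ) x^k; with e^τ = 1/2 this sends x^k to (1/2)^k x^k
x^3 ↦ 1/8 x^3
x^4 ↦ 1/16 x^4
x^5 ↦ 1/32 x^5
applying this coordinatewise to f: exp(τθ) f = (1/64)x^5 + (7/16)x^4 - (5/24)x^3

g(x) = (1/64)x^5 + (7/16)x^4 - (5/24)x^3


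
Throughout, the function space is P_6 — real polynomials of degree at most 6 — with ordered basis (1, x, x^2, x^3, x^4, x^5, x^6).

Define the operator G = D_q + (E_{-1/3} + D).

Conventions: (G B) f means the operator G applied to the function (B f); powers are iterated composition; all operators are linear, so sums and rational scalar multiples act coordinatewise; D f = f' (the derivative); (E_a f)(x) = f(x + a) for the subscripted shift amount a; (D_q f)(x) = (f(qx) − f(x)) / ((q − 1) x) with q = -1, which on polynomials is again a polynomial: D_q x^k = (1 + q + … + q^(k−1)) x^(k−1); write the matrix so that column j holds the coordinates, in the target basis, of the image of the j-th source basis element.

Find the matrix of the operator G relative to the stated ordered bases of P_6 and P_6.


image of 1: 1
image of x: x + 5/3
image of x^2: x^2 + (4/3)x + 1/9
image of x^3: x^3 + 3x^2 + (1/3)x - 1/27
image of x^4: x^4 + (8/3)x^3 + (2/3)x^2 - (4/27)x + 1/81
image of x^5: x^5 + (13/3)x^4 + (10/9)x^3 - (10/27)x^2 + (5/81)x - 1/243
image of x^6: x^6 + 4x^5 + (5/3)x^4 - (20/27)x^3 + (5/27)x^2 - (2/81)x + 1/729
each image's coordinates form column j of the matrix

the matrix is [[1, 5/3, 1/9, -1/27, 1/81, -1/243, 1/729]; [0, 1, 4/3, 1/3, -4/27, 5/81, -2/81]; [0, 0, 1, 3, 2/3, -10/27, 5/27]; [0, 0, 0, 1, 8/3, 10/9, -20/27]; [0, 0, 0, 0, 1, 13/3, 5/3]; [0, 0, 0, 0, 0, 1, 4]; [0, 0, 0, 0, 0, 0, 1]] (rows listed top to bottom)


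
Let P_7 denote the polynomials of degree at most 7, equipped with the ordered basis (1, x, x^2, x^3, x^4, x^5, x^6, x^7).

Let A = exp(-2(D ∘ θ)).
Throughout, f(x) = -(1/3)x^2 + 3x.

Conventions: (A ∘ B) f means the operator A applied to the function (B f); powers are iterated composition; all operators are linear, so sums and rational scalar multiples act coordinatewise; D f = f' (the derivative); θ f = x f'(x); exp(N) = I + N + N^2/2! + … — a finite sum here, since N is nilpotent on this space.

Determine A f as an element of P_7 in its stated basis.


order-1 term: (8/3)x - 6
order-2 term: -8/3
the series for exp(-2(D ∘ θ)) f terminates at order 2
exp(-2(D ∘ θ)) f = -(1/3)x^2 + (17/3)x - 26/3

the image equals g(x) = -(1/3)x^2 + (17/3)x - 26/3


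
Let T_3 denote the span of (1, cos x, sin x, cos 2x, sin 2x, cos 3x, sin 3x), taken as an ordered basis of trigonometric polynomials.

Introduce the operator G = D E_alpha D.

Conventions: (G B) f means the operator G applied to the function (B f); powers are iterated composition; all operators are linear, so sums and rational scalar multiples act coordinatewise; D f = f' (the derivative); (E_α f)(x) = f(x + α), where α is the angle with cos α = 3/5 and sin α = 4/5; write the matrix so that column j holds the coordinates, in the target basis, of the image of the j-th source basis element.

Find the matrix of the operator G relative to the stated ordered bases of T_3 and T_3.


image of 1: 0
image of cos x: -(3/5)cos x + (4/5)sin x
image of sin x: -(4/5)cos x - (3/5)sin x
image of cos 2x: (28/25)cos 2x + (96/25)sin 2x
image of sin 2x: -(96/25)cos 2x + (28/25)sin 2x
image of cos 3x: (1053/125)cos 3x + (396/125)sin 3x
image of sin 3x: -(396/125)cos 3x + (1053/125)sin 3x
each image's coordinates form column j of the matrix

the matrix is [[0, 0, 0, 0, 0, 0, 0]; [0, -3/5, -4/5, 0, 0, 0, 0]; [0, 4/5, -3/5, 0, 0, 0, 0]; [0, 0, 0, 28/25, -96/25, 0, 0]; [0, 0, 0, 96/25, 28/25, 0, 0]; [0, 0, 0, 0, 0, 1053/125, -396/125]; [0, 0, 0, 0, 0, 396/125, 1053/125]] (rows listed top to bottom)


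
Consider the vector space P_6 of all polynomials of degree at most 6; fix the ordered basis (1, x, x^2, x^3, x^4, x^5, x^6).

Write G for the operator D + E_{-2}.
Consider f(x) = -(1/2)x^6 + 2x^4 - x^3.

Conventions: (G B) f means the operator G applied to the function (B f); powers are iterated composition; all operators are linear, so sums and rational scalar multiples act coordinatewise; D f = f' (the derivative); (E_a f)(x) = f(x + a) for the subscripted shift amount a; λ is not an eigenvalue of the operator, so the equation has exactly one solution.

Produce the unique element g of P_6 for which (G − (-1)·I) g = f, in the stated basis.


the image equals g(x) = -(1/4)x^6 - (3/4)x^5 + (53/8)x^4 + (31/4)x^3 - (543/8)x^2 - (19/8)x + 1737/16

write g with unknown coordinates in the stated basis and equate coefficients in (G − (-1)·I) g = f
solving from the highest basis element down gives g = -(1/4)x^6 - (3/4)x^5 + (53/8)x^4 + (31/4)x^3 - (543/8)x^2 - (19/8)x + 1737/16
check: G g = -(1/4)x^6 + (3/4)x^5 - (37/8)x^4 - (35/4)x^3 + (543/8)x^2 + (19/8)x - 1737/16
so G g − (-1)·g = -(1/2)x^6 + 2x^4 - x^3 = f ✓


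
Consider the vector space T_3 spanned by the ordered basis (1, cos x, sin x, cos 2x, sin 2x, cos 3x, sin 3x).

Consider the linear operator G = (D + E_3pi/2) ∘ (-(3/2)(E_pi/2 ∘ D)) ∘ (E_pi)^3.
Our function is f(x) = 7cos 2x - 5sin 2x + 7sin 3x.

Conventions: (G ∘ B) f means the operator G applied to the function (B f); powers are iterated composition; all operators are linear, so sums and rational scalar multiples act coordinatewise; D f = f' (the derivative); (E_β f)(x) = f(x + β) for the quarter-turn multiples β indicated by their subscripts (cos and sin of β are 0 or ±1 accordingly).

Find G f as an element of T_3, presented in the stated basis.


g(x) = -27cos 2x + 51sin 2x + 126cos 3x

E_pi f = 7cos 2x - 5sin 2x - 7sin 3x
E_pi E_pi f = 7cos 2x - 5sin 2x + 7sin 3x
E_pi E_pi E_pi f = 7cos 2x - 5sin 2x - 7sin 3x
D (E_pi)^3 f = -10cos 2x - 14sin 2x - 21cos 3x
E_pi/2 D (E_pi)^3 f = 10cos 2x + 14sin 2x - 21sin 3x
(-(3/2)(E_pi/2 ∘ D)) (E_pi)^3 f = -15cos 2x - 21sin 2x + (63/2)sin 3x
D (-(3/2)(E_pi/2 ∘ D)) (E_pi)^3 f = -42cos 2x + 30sin 2x + (189/2)cos 3x
E_3pi/2 (-(3/2)(E_pi/2 ∘ D)) (E_pi)^3 f = 15cos 2x + 21sin 2x + (63/2)cos 3x
(D + E_3pi/2) (-(3/2)(E_pi/2 ∘ D)) (E_pi)^3 f = -27cos 2x + 51sin 2x + 126cos 3x


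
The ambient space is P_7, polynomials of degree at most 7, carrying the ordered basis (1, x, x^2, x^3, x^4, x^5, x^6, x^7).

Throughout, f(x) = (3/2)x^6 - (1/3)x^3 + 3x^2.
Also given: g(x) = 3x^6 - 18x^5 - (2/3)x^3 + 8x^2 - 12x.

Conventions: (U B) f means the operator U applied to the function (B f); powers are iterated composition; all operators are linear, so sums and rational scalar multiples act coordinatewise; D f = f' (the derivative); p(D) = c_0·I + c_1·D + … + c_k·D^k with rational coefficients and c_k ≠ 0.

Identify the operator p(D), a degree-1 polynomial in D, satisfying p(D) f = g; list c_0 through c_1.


D^0 f = (3/2)x^6 - (1/3)x^3 + 3x^2
D^1 f = 9x^5 - x^2 + 6x
matching coefficients of g against c_0 f + c_1 Df + … from the top degree down determines the c_i
solution: c_0 = 2, c_1 = -2

c_0 = 2, c_1 = -2


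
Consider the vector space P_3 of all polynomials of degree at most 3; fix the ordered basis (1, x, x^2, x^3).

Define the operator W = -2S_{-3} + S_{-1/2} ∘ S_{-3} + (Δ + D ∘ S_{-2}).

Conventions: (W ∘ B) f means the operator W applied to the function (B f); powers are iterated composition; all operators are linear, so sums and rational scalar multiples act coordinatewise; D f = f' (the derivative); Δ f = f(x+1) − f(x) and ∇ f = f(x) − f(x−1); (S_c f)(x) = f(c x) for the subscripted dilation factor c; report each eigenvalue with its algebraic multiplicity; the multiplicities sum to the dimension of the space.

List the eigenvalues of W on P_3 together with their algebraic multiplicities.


image of 1: -1
image of x: (15/2)x - 1
image of x^2: -(63/4)x^2 + 10x + 1
image of x^3: (459/8)x^3 - 21x^2 + 3x + 1
the matrix is upper triangular; its diagonal is (-1, 15/2, -63/4, 459/8)
for a triangular matrix the eigenvalues are the diagonal entries, with algebraic multiplicity their repetition count

λ = -63/4 (multiplicity 1), λ = -1 (multiplicity 1), λ = 15/2 (multiplicity 1), λ = 459/8 (multiplicity 1)


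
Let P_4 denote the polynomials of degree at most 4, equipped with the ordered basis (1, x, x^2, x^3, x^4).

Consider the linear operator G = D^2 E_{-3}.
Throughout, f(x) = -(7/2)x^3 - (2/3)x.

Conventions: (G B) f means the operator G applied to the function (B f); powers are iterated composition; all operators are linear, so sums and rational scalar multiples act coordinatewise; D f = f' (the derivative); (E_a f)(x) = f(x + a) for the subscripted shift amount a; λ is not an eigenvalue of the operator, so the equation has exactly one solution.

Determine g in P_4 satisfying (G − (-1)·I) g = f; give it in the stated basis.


write g with unknown coordinates in the stated basis and equate coefficients in (G − (-1)·I) g = f
solving from the highest basis element down gives g = -(7/2)x^3 + (61/3)x - 63
check: G g = -21x + 63
so G g − (-1)·g = -(7/2)x^3 - (2/3)x = f ✓

g(x) = -(7/2)x^3 + (61/3)x - 63


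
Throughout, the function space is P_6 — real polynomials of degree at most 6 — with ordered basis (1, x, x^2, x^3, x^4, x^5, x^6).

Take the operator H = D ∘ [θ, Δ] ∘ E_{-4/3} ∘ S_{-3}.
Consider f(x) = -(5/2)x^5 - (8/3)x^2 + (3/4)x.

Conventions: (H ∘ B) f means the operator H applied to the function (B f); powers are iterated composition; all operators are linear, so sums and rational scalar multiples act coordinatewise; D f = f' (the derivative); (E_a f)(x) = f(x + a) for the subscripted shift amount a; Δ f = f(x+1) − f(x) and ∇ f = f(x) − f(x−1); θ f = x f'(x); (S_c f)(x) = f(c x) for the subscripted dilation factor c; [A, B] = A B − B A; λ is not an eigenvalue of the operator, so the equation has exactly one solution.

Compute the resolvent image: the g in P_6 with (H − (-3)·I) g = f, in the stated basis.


g(x) = -(5/6)x^5 + 1350x^3 - (12158/9)x^2 - (289799/4)x + 48434/3

write g with unknown coordinates in the stated basis and equate coefficients in (H − (-3)·I) g = f
solving from the highest basis element down gives g = -(5/6)x^5 + 1350x^3 - (12158/9)x^2 - (289799/4)x + 48434/3
check: H g = -4050x^3 + 4050x^2 + 217350x - 48434
so H g − (-3)·g = -(5/2)x^5 - (8/3)x^2 + (3/4)x = f ✓


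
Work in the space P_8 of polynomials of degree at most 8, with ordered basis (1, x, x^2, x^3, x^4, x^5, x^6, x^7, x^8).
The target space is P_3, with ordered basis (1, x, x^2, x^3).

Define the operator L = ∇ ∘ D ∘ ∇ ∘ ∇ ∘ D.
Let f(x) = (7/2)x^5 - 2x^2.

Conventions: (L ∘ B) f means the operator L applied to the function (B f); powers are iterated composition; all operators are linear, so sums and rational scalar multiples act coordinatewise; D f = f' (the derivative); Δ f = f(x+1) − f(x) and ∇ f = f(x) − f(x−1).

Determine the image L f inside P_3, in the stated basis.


the result is g(x) = 420

D f = (35/2)x^4 - 4x
∇ D f = 70x^3 - 105x^2 + 70x - 43/2
∇ (∇ ∘ D) f = 210x^2 - 420x + 245
D ∇ (∇ ∘ D) f = 420x - 420
∇ D ∇ (∇ ∘ D) f = 420
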